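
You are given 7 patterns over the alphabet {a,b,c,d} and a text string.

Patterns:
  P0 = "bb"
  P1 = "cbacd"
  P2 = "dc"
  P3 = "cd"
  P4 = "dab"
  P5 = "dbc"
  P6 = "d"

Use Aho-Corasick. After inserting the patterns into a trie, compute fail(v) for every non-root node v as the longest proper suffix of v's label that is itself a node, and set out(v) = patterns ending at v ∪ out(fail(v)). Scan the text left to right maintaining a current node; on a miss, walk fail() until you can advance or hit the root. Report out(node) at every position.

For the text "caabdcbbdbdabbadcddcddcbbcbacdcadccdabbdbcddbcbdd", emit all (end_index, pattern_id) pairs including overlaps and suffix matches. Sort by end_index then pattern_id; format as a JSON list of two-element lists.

Build:
Trie nodes:
  0='ε' goto b→1 c→3 d→8
  1='b' goto b→2
  2='bb' goto ·  [P0 ends]
  3='c' goto b→4 d→10
  4='cb' goto a→5
  5='cba' goto c→6
  6='cbac' goto d→7
  7='cbacd' goto ·  [P1 ends]
  8='d' goto a→11 b→13 c→9  [P6 ends]
  9='dc' goto ·  [P2 ends]
  10='cd' goto ·  [P3 ends]
  11='da' goto b→12
  12='dab' goto ·  [P4 ends]
  13='db' goto c→14
  14='dbc' goto ·  [P5 ends]

Failure links (BFS by depth):
  fail(1) 'b': from fail(0)=0 chase 'b': 0 ⇒ 0;  out=∅∪out(0)=∅
  fail(3) 'c': from fail(0)=0 chase 'c': 0 ⇒ 0;  out=∅∪out(0)=∅
  fail(8) 'd': from fail(0)=0 chase 'd': 0 ⇒ 0;  out={6}∪out(0)={6}
  fail(2) 'bb': from fail(1)=0 chase 'b': 0 ⇒ 1;  out={0}∪out(1)={0}
  fail(4) 'cb': from fail(3)=0 chase 'b': 0 ⇒ 1;  out=∅∪out(1)=∅
  fail(9) 'dc': from fail(8)=0 chase 'c': 0 ⇒ 3;  out={2}∪out(3)={2}
  fail(10) 'cd': from fail(3)=0 chase 'd': 0 ⇒ 8;  out={3}∪out(8)={3,6}
  fail(11) 'da': from fail(8)=0 chase 'a': 0 ⇒ 0;  out=∅∪out(0)=∅
  fail(13) 'db': from fail(8)=0 chase 'b': 0 ⇒ 1;  out=∅∪out(1)=∅
  fail(5) 'cba': from fail(4)=1 chase 'a': 1→0 ⇒ 0;  out=∅∪out(0)=∅
  fail(12) 'dab': from fail(11)=0 chase 'b': 0 ⇒ 1;  out={4}∪out(1)={4}
  fail(14) 'dbc': from fail(13)=1 chase 'c': 1→0 ⇒ 3;  out={5}∪out(3)={5}
  fail(6) 'cbac': from fail(5)=0 chase 'c': 0 ⇒ 3;  out=∅∪out(3)=∅
  fail(7) 'cbacd': from fail(6)=3 chase 'd': 3 ⇒ 10;  out={1}∪out(10)={1,3,6}

Text stream:
pos 0 'c': at 3
pos 1 'a': at 0 (via fail)
pos 2 'a': at 0
pos 3 'b': at 1
pos 4 'd': at 8 (via fail)  ** P6@[4:4]
pos 5 'c': at 9  ** P2@[4:5]
pos 6 'b': at 4 (via fail)
pos 7 'b': at 2 (via fail)  ** P0@[6:7]
pos 8 'd': at 8 (via fail)  ** P6@[8:8]
pos 9 'b': at 13
pos 10 'd': at 8 (via fail)  ** P6@[10:10]
pos 11 'a': at 11
pos 12 'b': at 12  ** P4@[10:12]
pos 13 'b': at 2 (via fail)  ** P0@[12:13]
pos 14 'a': at 0 (via fail)
pos 15 'd': at 8  ** P6@[15:15]
pos 16 'c': at 9  ** P2@[15:16]
pos 17 'd': at 10 (via fail)  ** P3@[16:17],P6@[17:17]
pos 18 'd': at 8 (via fail)  ** P6@[18:18]
pos 19 'c': at 9  ** P2@[18:19]
pos 20 'd': at 10 (via fail)  ** P3@[19:20],P6@[20:20]
pos 21 'd': at 8 (via fail)  ** P6@[21:21]
pos 22 'c': at 9  ** P2@[21:22]
pos 23 'b': at 4 (via fail)
pos 24 'b': at 2 (via fail)  ** P0@[23:24]
pos 25 'c': at 3 (via fail)
pos 26 'b': at 4
pos 27 'a': at 5
pos 28 'c': at 6
pos 29 'd': at 7  ** P1@[25:29],P3@[28:29],P6@[29:29]
pos 30 'c': at 9 (via fail)  ** P2@[29:30]
pos 31 'a': at 0 (via fail)
pos 32 'd': at 8  ** P6@[32:32]
pos 33 'c': at 9  ** P2@[32:33]
pos 34 'c': at 3 (via fail)
pos 35 'd': at 10  ** P3@[34:35],P6@[35:35]
pos 36 'a': at 11 (via fail)
pos 37 'b': at 12  ** P4@[35:37]
pos 38 'b': at 2 (via fail)  ** P0@[37:38]
pos 39 'd': at 8 (via fail)  ** P6@[39:39]
pos 40 'b': at 13
pos 41 'c': at 14  ** P5@[39:41]
pos 42 'd': at 10 (via fail)  ** P3@[41:42],P6@[42:42]
pos 43 'd': at 8 (via fail)  ** P6@[43:43]
pos 44 'b': at 13
pos 45 'c': at 14  ** P5@[43:45]
pos 46 'b': at 4 (via fail)
pos 47 'd': at 8 (via fail)  ** P6@[47:47]
pos 48 'd': at 8 (via fail)  ** P6@[48:48]

All matches (sorted): [[4,6],[5,2],[7,0],[8,6],[10,6],[12,4],[13,0],[15,6],[16,2],[17,3],[17,6],[18,6],[19,2],[20,3],[20,6],[21,6],[22,2],[24,0],[29,1],[29,3],[29,6],[30,2],[32,6],[33,2],[35,3],[35,6],[37,4],[38,0],[39,6],[41,5],[42,3],[42,6],[43,6],[45,5],[47,6],[48,6]]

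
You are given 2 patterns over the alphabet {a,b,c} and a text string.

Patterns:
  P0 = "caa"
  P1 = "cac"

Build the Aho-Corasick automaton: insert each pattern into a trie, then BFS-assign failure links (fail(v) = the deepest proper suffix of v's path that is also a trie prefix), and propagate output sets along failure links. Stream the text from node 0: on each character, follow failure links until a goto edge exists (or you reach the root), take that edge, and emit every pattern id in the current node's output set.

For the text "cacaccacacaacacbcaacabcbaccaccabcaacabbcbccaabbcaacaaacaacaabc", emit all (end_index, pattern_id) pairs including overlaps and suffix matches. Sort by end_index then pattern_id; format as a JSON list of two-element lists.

Construct AC machine:
Trie nodes:
  0='ε' goto c→1
  1='c' goto a→2
  2='ca' goto a→3 c→4
  3='caa' goto ·  ←P0
  4='cac' goto ·  ←P1

Failure links (BFS by depth):
  fail(1) 'c': from fail(0)=0 chase 'c': 0 ⇒ 0;  out=∅∪out(0)=∅
  fail(2) 'ca': from fail(1)=0 chase 'a': 0 ⇒ 0;  out=∅∪out(0)=∅
  fail(3) 'caa': from fail(2)=0 chase 'a': 0 ⇒ 0;  out={0}∪out(0)={0}
  fail(4) 'cac': from fail(2)=0 chase 'c': 0 ⇒ 1;  out={1}∪out(1)={1}

Run:
i=0 'c': node 0→1
i=1 'a': node 1→2
i=2 'c': node 2→4  emit P1@[0:2]
i=3 'a': node 4→2 ·f
i=4 'c': node 2→4  emit P1@[2:4]
i=5 'c': node 4→1 ·f
i=6 'a': node 1→2
i=7 'c': node 2→4  emit P1@[5:7]
i=8 'a': node 4→2 ·f
i=9 'c': node 2→4  emit P1@[7:9]
i=10 'a': node 4→2 ·f
i=11 'a': node 2→3  emit P0@[9:11]
i=12 'c': node 3→1 ·f
i=13 'a': node 1→2
i=14 'c': node 2→4  emit P1@[12:14]
i=15 'b': node 4→0 ·f
i=16 'c': node 0→1
i=17 'a': node 1→2
i=18 'a': node 2→3  emit P0@[16:18]
i=19 'c': node 3→1 ·f
i=20 'a': node 1→2
i=21 'b': node 2→0 ·f
i=22 'c': node 0→1
i=23 'b': node 1→0 ·f
i=24 'a': node 0→0
i=25 'c': node 0→1
i=26 'c': node 1→1 ·f
i=27 'a': node 1→2
i=28 'c': node 2→4  emit P1@[26:28]
i=29 'c': node 4→1 ·f
i=30 'a': node 1→2
i=31 'b': node 2→0 ·f
i=32 'c': node 0→1
i=33 'a': node 1→2
i=34 'a': node 2→3  emit P0@[32:34]
i=35 'c': node 3→1 ·f
i=36 'a': node 1→2
i=37 'b': node 2→0 ·f
i=38 'b': node 0→0
i=39 'c': node 0→1
i=40 'b': node 1→0 ·f
i=41 'c': node 0→1
i=42 'c': node 1→1 ·f
i=43 'a': node 1→2
i=44 'a': node 2→3  emit P0@[42:44]
i=45 'b': node 3→0 ·f
i=46 'b': node 0→0
i=47 'c': node 0→1
i=48 'a': node 1→2
i=49 'a': node 2→3  emit P0@[47:49]
i=50 'c': node 3→1 ·f
i=51 'a': node 1→2
i=52 'a': node 2→3  emit P0@[50:52]
i=53 'a': node 3→0 ·f
i=54 'c': node 0→1
i=55 'a': node 1→2
i=56 'a': node 2→3  emit P0@[54:56]
i=57 'c': node 3→1 ·f
i=58 'a': node 1→2
i=59 'a': node 2→3  emit P0@[57:59]
i=60 'b': node 3→0 ·f
i=61 'c': node 0→1

Result: [[2,1],[4,1],[7,1],[9,1],[11,0],[14,1],[18,0],[28,1],[34,0],[44,0],[49,0],[52,0],[56,0],[59,0]]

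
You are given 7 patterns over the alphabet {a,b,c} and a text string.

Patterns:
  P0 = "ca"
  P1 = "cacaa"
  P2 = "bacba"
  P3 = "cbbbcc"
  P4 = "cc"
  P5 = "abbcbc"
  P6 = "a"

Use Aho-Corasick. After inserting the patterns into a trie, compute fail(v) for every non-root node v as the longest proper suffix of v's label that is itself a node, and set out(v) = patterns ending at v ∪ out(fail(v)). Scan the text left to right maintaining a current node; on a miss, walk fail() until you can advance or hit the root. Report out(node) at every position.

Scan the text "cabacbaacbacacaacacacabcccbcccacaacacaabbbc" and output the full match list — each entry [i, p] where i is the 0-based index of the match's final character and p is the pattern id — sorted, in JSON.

Build automaton:
Trie (insert patterns):
  n0 'ε': a→17 b→6 c→1
  n1 'c': a→2 b→11 c→16
  n2 'ca': c→3  [P0 ends]
  n3 'cac': a→4
  n4 'caca': a→5
  n5 'cacaa': ·  [P1 ends]
  n6 'b': a→7
  n7 'ba': c→8
  n8 'bac': b→9
  n9 'bacb': a→10
  n10 'bacba': ·  [P2 ends]
  n11 'cb': b→12
  n12 'cbb': b→13
  n13 'cbbb': c→14
  n14 'cbbbc': c→15
  n15 'cbbbcc': ·  [P3 ends]
  n16 'cc': ·  [P4 ends]
  n17 'a': b→18  [P6 ends]
  n18 'ab': b→19
  n19 'abb': c→20
  n20 'abbc': b→21
  n21 'abbcb': c→22
  n22 'abbcbc': ·  [P5 ends]

Failure links (BFS by depth):
  fail(1) 'c': from fail(0)=0 chase 'c': 0 ⇒ 0;  out=∅∪out(0)=∅
  fail(6) 'b': from fail(0)=0 chase 'b': 0 ⇒ 0;  out=∅∪out(0)=∅
  fail(17) 'a': from fail(0)=0 chase 'a': 0 ⇒ 0;  out={6}∪out(0)={6}
  fail(2) 'ca': from fail(1)=0 chase 'a': 0 ⇒ 17;  out={0}∪out(17)={0,6}
  fail(7) 'ba': from fail(6)=0 chase 'a': 0 ⇒ 17;  out=∅∪out(17)={6}
  fail(11) 'cb': from fail(1)=0 chase 'b': 0 ⇒ 6;  out=∅∪out(6)=∅
  fail(16) 'cc': from fail(1)=0 chase 'c': 0 ⇒ 1;  out={4}∪out(1)={4}
  fail(18) 'ab': from fail(17)=0 chase 'b': 0 ⇒ 6;  out=∅∪out(6)=∅
  fail(3) 'cac': from fail(2)=17 chase 'c': 17→0 ⇒ 1;  out=∅∪out(1)=∅
  fail(8) 'bac': from fail(7)=17 chase 'c': 17→0 ⇒ 1;  out=∅∪out(1)=∅
  fail(12) 'cbb': from fail(11)=6 chase 'b': 6→0 ⇒ 6;  out=∅∪out(6)=∅
  fail(19) 'abb': from fail(18)=6 chase 'b': 6→0 ⇒ 6;  out=∅∪out(6)=∅
  fail(4) 'caca': from fail(3)=1 chase 'a': 1 ⇒ 2;  out=∅∪out(2)={0,6}
  fail(9) 'bacb': from fail(8)=1 chase 'b': 1 ⇒ 11;  out=∅∪out(11)=∅
  fail(13) 'cbbb': from fail(12)=6 chase 'b': 6→0 ⇒ 6;  out=∅∪out(6)=∅
  fail(20) 'abbc': from fail(19)=6 chase 'c': 6→0 ⇒ 1;  out=∅∪out(1)=∅
  fail(5) 'cacaa': from fail(4)=2 chase 'a': 2→17→0 ⇒ 17;  out={1}∪out(17)={1,6}
  fail(10) 'bacba': from fail(9)=11 chase 'a': 11→6 ⇒ 7;  out={2}∪out(7)={2,6}
  fail(14) 'cbbbc': from fail(13)=6 chase 'c': 6→0 ⇒ 1;  out=∅∪out(1)=∅
  fail(21) 'abbcb': from fail(20)=1 chase 'b': 1 ⇒ 11;  out=∅∪out(11)=∅
  fail(15) 'cbbbcc': from fail(14)=1 chase 'c': 1 ⇒ 16;  out={3}∪out(16)={3,4}
  fail(22) 'abbcbc': from fail(21)=11 chase 'c': 11→6→0 ⇒ 1;  out={5}∪out(1)={5}

Scan:
pos 0 'c': at 1
pos 1 'a': at 2  emit P0@[0:1],P6@[1:1]
pos 2 'b': at 18 ·f
pos 3 'a': at 7 ·f  emit P6@[3:3]
pos 4 'c': at 8
pos 5 'b': at 9
pos 6 'a': at 10  emit P2@[2:6],P6@[6:6]
pos 7 'a': at 17 ·f  emit P6@[7:7]
pos 8 'c': at 1 ·f
pos 9 'b': at 11
pos 10 'a': at 7 ·f  emit P6@[10:10]
pos 11 'c': at 8
pos 12 'a': at 2 ·f  emit P0@[11:12],P6@[12:12]
pos 13 'c': at 3
pos 14 'a': at 4  emit P0@[13:14],P6@[14:14]
pos 15 'a': at 5  emit P1@[11:15],P6@[15:15]
pos 16 'c': at 1 ·f
pos 17 'a': at 2  emit P0@[16:17],P6@[17:17]
pos 18 'c': at 3
pos 19 'a': at 4  emit P0@[18:19],P6@[19:19]
pos 20 'c': at 3 ·f
pos 21 'a': at 4  emit P0@[20:21],P6@[21:21]
pos 22 'b': at 18 ·f
pos 23 'c': at 1 ·f
pos 24 'c': at 16  emit P4@[23:24]
pos 25 'c': at 16 ·f  emit P4@[24:25]
pos 26 'b': at 11 ·f
pos 27 'c': at 1 ·f
pos 28 'c': at 16  emit P4@[27:28]
pos 29 'c': at 16 ·f  emit P4@[28:29]
pos 30 'a': at 2 ·f  emit P0@[29:30],P6@[30:30]
pos 31 'c': at 3
pos 32 'a': at 4  emit P0@[31:32],P6@[32:32]
pos 33 'a': at 5  emit P1@[29:33],P6@[33:33]
pos 34 'c': at 1 ·f
pos 35 'a': at 2  emit P0@[34:35],P6@[35:35]
pos 36 'c': at 3
pos 37 'a': at 4  emit P0@[36:37],P6@[37:37]
pos 38 'a': at 5  emit P1@[34:38],P6@[38:38]
pos 39 'b': at 18 ·f
pos 40 'b': at 19
pos 41 'b': at 6 ·f
pos 42 'c': at 1 ·f

Result: [[1,0],[1,6],[3,6],[6,2],[6,6],[7,6],[10,6],[12,0],[12,6],[14,0],[14,6],[15,1],[15,6],[17,0],[17,6],[19,0],[19,6],[21,0],[21,6],[24,4],[25,4],[28,4],[29,4],[30,0],[30,6],[32,0],[32,6],[33,1],[33,6],[35,0],[35,6],[37,0],[37,6],[38,1],[38,6]]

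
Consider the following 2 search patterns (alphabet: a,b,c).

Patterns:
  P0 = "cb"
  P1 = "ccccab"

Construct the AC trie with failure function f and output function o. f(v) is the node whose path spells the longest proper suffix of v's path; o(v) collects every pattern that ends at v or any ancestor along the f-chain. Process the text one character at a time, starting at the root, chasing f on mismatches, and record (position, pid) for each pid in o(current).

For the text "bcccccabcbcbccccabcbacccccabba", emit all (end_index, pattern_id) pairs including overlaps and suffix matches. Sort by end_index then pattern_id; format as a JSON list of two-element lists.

Build:
Trie (insert patterns):
  0='ε' goto c→1
  1='c' goto b→2 c→3
  2='cb' goto ·  [P0 ends]
  3='cc' goto c→4
  4='ccc' goto c→5
  5='cccc' goto a→6
  6='cccca' goto b→7
  7='ccccab' goto ·  [P1 ends]

BFS fail/out derivation:
  fail(1) 'c': from fail(0)=0 chase 'c': 0 ⇒ 0;  out=∅∪out(0)=∅
  fail(2) 'cb': from fail(1)=0 chase 'b': 0 ⇒ 0;  out={0}∪out(0)={0}
  fail(3) 'cc': from fail(1)=0 chase 'c': 0 ⇒ 1;  out=∅∪out(1)=∅
  fail(4) 'ccc': from fail(3)=1 chase 'c': 1 ⇒ 3;  out=∅∪out(3)=∅
  fail(5) 'cccc': from fail(4)=3 chase 'c': 3 ⇒ 4;  out=∅∪out(4)=∅
  fail(6) 'cccca': from fail(5)=4 chase 'a': 4→3→1→0 ⇒ 0;  out=∅∪out(0)=∅
  fail(7) 'ccccab': from fail(6)=0 chase 'b': 0 ⇒ 0;  out={1}∪out(0)={1}

Scan:
i=0 'b': node 0→0
i=1 'c': node 0→1
i=2 'c': node 1→3
i=3 'c': node 3→4
i=4 'c': node 4→5
i=5 'c': node 5→5 (fail-walked)
i=6 'a': node 5→6
i=7 'b': node 6→7  → match P1@[2:7]
i=8 'c': node 7→1 (fail-walked)
i=9 'b': node 1→2  → match P0@[8:9]
i=10 'c': node 2→1 (fail-walked)
i=11 'b': node 1→2  → match P0@[10:11]
i=12 'c': node 2→1 (fail-walked)
i=13 'c': node 1→3
i=14 'c': node 3→4
i=15 'c': node 4→5
i=16 'a': node 5→6
i=17 'b': node 6→7  → match P1@[12:17]
i=18 'c': node 7→1 (fail-walked)
i=19 'b': node 1→2  → match P0@[18:19]
i=20 'a': node 2→0 (fail-walked)
i=21 'c': node 0→1
i=22 'c': node 1→3
i=23 'c': node 3→4
i=24 'c': node 4→5
i=25 'c': node 5→5 (fail-walked)
i=26 'a': node 5→6
i=27 'b': node 6→7  → match P1@[22:27]
i=28 'b': node 7→0 (fail-walked)
i=29 'a': node 0→0

Matches: [[7,1],[9,0],[11,0],[17,1],[19,0],[27,1]]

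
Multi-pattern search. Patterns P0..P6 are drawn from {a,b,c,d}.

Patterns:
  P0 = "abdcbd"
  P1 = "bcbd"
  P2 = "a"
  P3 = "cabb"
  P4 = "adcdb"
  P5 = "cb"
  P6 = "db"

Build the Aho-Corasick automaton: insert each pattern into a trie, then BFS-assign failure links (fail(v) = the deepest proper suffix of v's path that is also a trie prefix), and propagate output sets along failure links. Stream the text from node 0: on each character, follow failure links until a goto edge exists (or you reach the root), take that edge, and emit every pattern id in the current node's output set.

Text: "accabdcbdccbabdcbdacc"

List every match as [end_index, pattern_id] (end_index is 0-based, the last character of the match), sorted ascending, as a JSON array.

Construct AC machine:
Trie nodes:
  0='ε' goto a→1 b→7 c→11 d→20
  1='a' goto b→2 d→15  ←P2
  2='ab' goto d→3
  3='abd' goto c→4
  4='abdc' goto b→5
  5='abdcb' goto d→6
  6='abdcbd' goto ·  ←P0
  7='b' goto c→8
  8='bc' goto b→9
  9='bcb' goto d→10
  10='bcbd' goto ·  ←P1
  11='c' goto a→12 b→19
  12='ca' goto b→13
  13='cab' goto b→14
  14='cabb' goto ·  ←P3
  15='ad' goto c→16
  16='adc' goto d→17
  17='adcd' goto b→18
  18='adcdb' goto ·  ←P4
  19='cb' goto ·  ←P5
  20='d' goto b→21
  21='db' goto ·  ←P6

Failure links (BFS by depth):
  fail(1) 'a': from fail(0)=0 chase 'a': 0 ⇒ 0;  out={2}∪out(0)={2}
  fail(7) 'b': from fail(0)=0 chase 'b': 0 ⇒ 0;  out=∅∪out(0)=∅
  fail(11) 'c': from fail(0)=0 chase 'c': 0 ⇒ 0;  out=∅∪out(0)=∅
  fail(20) 'd': from fail(0)=0 chase 'd': 0 ⇒ 0;  out=∅∪out(0)=∅
  fail(2) 'ab': from fail(1)=0 chase 'b': 0 ⇒ 7;  out=∅∪out(7)=∅
  fail(8) 'bc': from fail(7)=0 chase 'c': 0 ⇒ 11;  out=∅∪out(11)=∅
  fail(12) 'ca': from fail(11)=0 chase 'a': 0 ⇒ 1;  out=∅∪out(1)={2}
  fail(15) 'ad': from fail(1)=0 chase 'd': 0 ⇒ 20;  out=∅∪out(20)=∅
  fail(19) 'cb': from fail(11)=0 chase 'b': 0 ⇒ 7;  out={5}∪out(7)={5}
  fail(21) 'db': from fail(20)=0 chase 'b': 0 ⇒ 7;  out={6}∪out(7)={6}
  fail(3) 'abd': from fail(2)=7 chase 'd': 7→0 ⇒ 20;  out=∅∪out(20)=∅
  fail(9) 'bcb': from fail(8)=11 chase 'b': 11 ⇒ 19;  out=∅∪out(19)={5}
  fail(13) 'cab': from fail(12)=1 chase 'b': 1 ⇒ 2;  out=∅∪out(2)=∅
  fail(16) 'adc': from fail(15)=20 chase 'c': 20→0 ⇒ 11;  out=∅∪out(11)=∅
  fail(4) 'abdc': from fail(3)=20 chase 'c': 20→0 ⇒ 11;  out=∅∪out(11)=∅
  fail(10) 'bcbd': from fail(9)=19 chase 'd': 19→7→0 ⇒ 20;  out={1}∪out(20)={1}
  fail(14) 'cabb': from fail(13)=2 chase 'b': 2→7→0 ⇒ 7;  out={3}∪out(7)={3}
  fail(17) 'adcd': from fail(16)=11 chase 'd': 11→0 ⇒ 20;  out=∅∪out(20)=∅
  fail(5) 'abdcb': from fail(4)=11 chase 'b': 11 ⇒ 19;  out=∅∪out(19)={5}
  fail(18) 'adcdb': from fail(17)=20 chase 'b': 20 ⇒ 21;  out={4}∪out(21)={4,6}
  fail(6) 'abdcbd': from fail(5)=19 chase 'd': 19→7→0 ⇒ 20;  out={0}∪out(20)={0}

Run:
[0] read 'a'  n0⇒n1  → match P2@[0:0]
[1] read 'c'  n1⇒n11 ·f
[2] read 'c'  n11⇒n11 ·f
[3] read 'a'  n11⇒n12  → match P2@[3:3]
[4] read 'b'  n12⇒n13
[5] read 'd'  n13⇒n3 ·f
[6] read 'c'  n3⇒n4
[7] read 'b'  n4⇒n5  → match P5@[6:7]
[8] read 'd'  n5⇒n6  → match P0@[3:8]
[9] read 'c'  n6⇒n11 ·f
[10] read 'c'  n11⇒n11 ·f
[11] read 'b'  n11⇒n19  → match P5@[10:11]
[12] read 'a'  n19⇒n1 ·f  → match P2@[12:12]
[13] read 'b'  n1⇒n2
[14] read 'd'  n2⇒n3
[15] read 'c'  n3⇒n4
[16] read 'b'  n4⇒n5  → match P5@[15:16]
[17] read 'd'  n5⇒n6  → match P0@[12:17]
[18] read 'a'  n6⇒n1 ·f  → match P2@[18:18]
[19] read 'c'  n1⇒n11 ·f
[20] read 'c'  n11⇒n11 ·f

All matches (sorted): [[0,2],[3,2],[7,5],[8,0],[11,5],[12,2],[16,5],[17,0],[18,2]]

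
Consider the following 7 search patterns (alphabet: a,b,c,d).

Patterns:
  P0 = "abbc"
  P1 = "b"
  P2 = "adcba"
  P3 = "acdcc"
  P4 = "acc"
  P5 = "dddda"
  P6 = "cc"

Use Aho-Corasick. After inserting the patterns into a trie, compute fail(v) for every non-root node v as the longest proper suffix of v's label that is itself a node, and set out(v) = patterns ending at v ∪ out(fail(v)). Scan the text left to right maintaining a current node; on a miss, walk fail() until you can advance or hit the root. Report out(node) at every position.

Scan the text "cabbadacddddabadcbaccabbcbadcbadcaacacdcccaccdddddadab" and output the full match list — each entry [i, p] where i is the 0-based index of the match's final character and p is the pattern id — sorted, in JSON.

Build automaton:
Trie nodes:
  0='ε' goto a→1 b→5 c→20 d→15
  1='a' goto b→2 c→10 d→6
  2='ab' goto b→3
  3='abb' goto c→4
  4='abbc' goto ·  [P0 ends]
  5='b' goto ·  [P1 ends]
  6='ad' goto c→7
  7='adc' goto b→8
  8='adcb' goto a→9
  9='adcba' goto ·  [P2 ends]
  10='ac' goto c→14 d→11
  11='acd' goto c→12
  12='acdc' goto c→13
  13='acdcc' goto ·  [P3 ends]
  14='acc' goto ·  [P4 ends]
  15='d' goto d→16
  16='dd' goto d→17
  17='ddd' goto d→18
  18='dddd' goto a→19
  19='dddda' goto ·  [P5 ends]
  20='c' goto c→21
  21='cc' goto ·  [P6 ends]

BFS fail/out derivation:
  fail(1) 'a': from fail(0)=0 chase 'a': 0 ⇒ 0;  out=∅∪out(0)=∅
  fail(5) 'b': from fail(0)=0 chase 'b': 0 ⇒ 0;  out={1}∪out(0)={1}
  fail(15) 'd': from fail(0)=0 chase 'd': 0 ⇒ 0;  out=∅∪out(0)=∅
  fail(20) 'c': from fail(0)=0 chase 'c': 0 ⇒ 0;  out=∅∪out(0)=∅
  fail(2) 'ab': from fail(1)=0 chase 'b': 0 ⇒ 5;  out=∅∪out(5)={1}
  fail(6) 'ad': from fail(1)=0 chase 'd': 0 ⇒ 15;  out=∅∪out(15)=∅
  fail(10) 'ac': from fail(1)=0 chase 'c': 0 ⇒ 20;  out=∅∪out(20)=∅
  fail(16) 'dd': from fail(15)=0 chase 'd': 0 ⇒ 15;  out=∅∪out(15)=∅
  fail(21) 'cc': from fail(20)=0 chase 'c': 0 ⇒ 20;  out={6}∪out(20)={6}
  fail(3) 'abb': from fail(2)=5 chase 'b': 5→0 ⇒ 5;  out=∅∪out(5)={1}
  fail(7) 'adc': from fail(6)=15 chase 'c': 15→0 ⇒ 20;  out=∅∪out(20)=∅
  fail(11) 'acd': from fail(10)=20 chase 'd': 20→0 ⇒ 15;  out=∅∪out(15)=∅
  fail(14) 'acc': from fail(10)=20 chase 'c': 20 ⇒ 21;  out={4}∪out(21)={4,6}
  fail(17) 'ddd': from fail(16)=15 chase 'd': 15 ⇒ 16;  out=∅∪out(16)=∅
  fail(4) 'abbc': from fail(3)=5 chase 'c': 5→0 ⇒ 20;  out={0}∪out(20)={0}
  fail(8) 'adcb': from fail(7)=20 chase 'b': 20→0 ⇒ 5;  out=∅∪out(5)={1}
  fail(12) 'acdc': from fail(11)=15 chase 'c': 15→0 ⇒ 20;  out=∅∪out(20)=∅
  fail(18) 'dddd': from fail(17)=16 chase 'd': 16 ⇒ 17;  out=∅∪out(17)=∅
  fail(9) 'adcba': from fail(8)=5 chase 'a': 5→0 ⇒ 1;  out={2}∪out(1)={2}
  fail(13) 'acdcc': from fail(12)=20 chase 'c': 20 ⇒ 21;  out={3}∪out(21)={3,6}
  fail(19) 'dddda': from fail(18)=17 chase 'a': 17→16→15→0 ⇒ 1;  out={5}∪out(1)={5}

Scan:
i=0 'c': node 0→20
i=1 'a': node 20→1 (fail-walked)
i=2 'b': node 1→2  emit P1@[2:2]
i=3 'b': node 2→3  emit P1@[3:3]
i=4 'a': node 3→1 (fail-walked)
i=5 'd': node 1→6
i=6 'a': node 6→1 (fail-walked)
i=7 'c': node 1→10
i=8 'd': node 10→11
i=9 'd': node 11→16 (fail-walked)
i=10 'd': node 16→17
i=11 'd': node 17→18
i=12 'a': node 18→19  emit P5@[8:12]
i=13 'b': node 19→2 (fail-walked)  emit P1@[13:13]
i=14 'a': node 2→1 (fail-walked)
i=15 'd': node 1→6
i=16 'c': node 6→7
i=17 'b': node 7→8  emit P1@[17:17]
i=18 'a': node 8→9  emit P2@[14:18]
i=19 'c': node 9→10 (fail-walked)
i=20 'c': node 10→14  emit P4@[18:20],P6@[19:20]
i=21 'a': node 14→1 (fail-walked)
i=22 'b': node 1→2  emit P1@[22:22]
i=23 'b': node 2→3  emit P1@[23:23]
i=24 'c': node 3→4  emit P0@[21:24]
i=25 'b': node 4→5 (fail-walked)  emit P1@[25:25]
i=26 'a': node 5→1 (fail-walked)
i=27 'd': node 1→6
i=28 'c': node 6→7
i=29 'b': node 7→8  emit P1@[29:29]
i=30 'a': node 8→9  emit P2@[26:30]
i=31 'd': node 9→6 (fail-walked)
i=32 'c': node 6→7
i=33 'a': node 7→1 (fail-walked)
i=34 'a': node 1→1 (fail-walked)
i=35 'c': node 1→10
i=36 'a': node 10→1 (fail-walked)
i=37 'c': node 1→10
i=38 'd': node 10→11
i=39 'c': node 11→12
i=40 'c': node 12→13  emit P3@[36:40],P6@[39:40]
i=41 'c': node 13→21 (fail-walked)  emit P6@[40:41]
i=42 'a': node 21→1 (fail-walked)
i=43 'c': node 1→10
i=44 'c': node 10→14  emit P4@[42:44],P6@[43:44]
i=45 'd': node 14→15 (fail-walked)
i=46 'd': node 15→16
i=47 'd': node 16→17
i=48 'd': node 17→18
i=49 'd': node 18→18 (fail-walked)
i=50 'a': node 18→19  emit P5@[46:50]
i=51 'd': node 19→6 (fail-walked)
i=52 'a': node 6→1 (fail-walked)
i=53 'b': node 1→2  emit P1@[53:53]

Result: [[2,1],[3,1],[12,5],[13,1],[17,1],[18,2],[20,4],[20,6],[22,1],[23,1],[24,0],[25,1],[29,1],[30,2],[40,3],[40,6],[41,6],[44,4],[44,6],[50,5],[53,1]]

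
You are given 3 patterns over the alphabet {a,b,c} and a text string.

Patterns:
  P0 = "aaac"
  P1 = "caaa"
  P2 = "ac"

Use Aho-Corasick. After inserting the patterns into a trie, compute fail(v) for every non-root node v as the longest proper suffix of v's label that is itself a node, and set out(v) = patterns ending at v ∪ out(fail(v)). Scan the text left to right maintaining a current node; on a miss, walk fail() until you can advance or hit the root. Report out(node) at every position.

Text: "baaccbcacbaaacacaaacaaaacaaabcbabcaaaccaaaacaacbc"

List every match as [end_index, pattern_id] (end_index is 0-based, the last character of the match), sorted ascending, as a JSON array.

Build automaton:
Trie nodes:
  n0 'ε': a→1 c→5
  n1 'a': a→2 c→9
  n2 'aa': a→3
  n3 'aaa': c→4
  n4 'aaac': ·  [P0 ends]
  n5 'c': a→6
  n6 'ca': a→7
  n7 'caa': a→8
  n8 'caaa': ·  [P1 ends]
  n9 'ac': ·  [P2 ends]

Failure links (BFS by depth):
  n1('a'): parent n0 fail=0; on 'a' 0 → fail=0;  out ∅∪∅=∅
  n5('c'): parent n0 fail=0; on 'c' 0 → fail=0;  out ∅∪∅=∅
  n2('aa'): parent n1 fail=0; on 'a' 0 → fail=1;  out ∅∪∅=∅
  n6('ca'): parent n5 fail=0; on 'a' 0 → fail=1;  out ∅∪∅=∅
  n9('ac'): parent n1 fail=0; on 'c' 0 → fail=5;  out {2}∪∅={2}
  n3('aaa'): parent n2 fail=1; on 'a' 1 → fail=2;  out ∅∪∅=∅
  n7('caa'): parent n6 fail=1; on 'a' 1 → fail=2;  out ∅∪∅=∅
  n4('aaac'): parent n3 fail=2; on 'c' 2→1 → fail=9;  out {0}∪{2}={0,2}
  n8('caaa'): parent n7 fail=2; on 'a' 2 → fail=3;  out {1}∪∅={1}

Scan:
i=0 'b': node 0→0
i=1 'a': node 0→1
i=2 'a': node 1→2
i=3 'c': node 2→9 ·f  ** P2@[2:3]
i=4 'c': node 9→5 ·f
i=5 'b': node 5→0 ·f
i=6 'c': node 0→5
i=7 'a': node 5→6
i=8 'c': node 6→9 ·f  ** P2@[7:8]
i=9 'b': node 9→0 ·f
i=10 'a': node 0→1
i=11 'a': node 1→2
i=12 'a': node 2→3
i=13 'c': node 3→4  ** P0@[10:13],P2@[12:13]
i=14 'a': node 4→6 ·f
i=15 'c': node 6→9 ·f  ** P2@[14:15]
i=16 'a': node 9→6 ·f
i=17 'a': node 6→7
i=18 'a': node 7→8  ** P1@[15:18]
i=19 'c': node 8→4 ·f  ** P0@[16:19],P2@[18:19]
i=20 'a': node 4→6 ·f
i=21 'a': node 6→7
i=22 'a': node 7→8  ** P1@[19:22]
i=23 'a': node 8→3 ·f
i=24 'c': node 3→4  ** P0@[21:24],P2@[23:24]
i=25 'a': node 4→6 ·f
i=26 'a': node 6→7
i=27 'a': node 7→8  ** P1@[24:27]
i=28 'b': node 8→0 ·f
i=29 'c': node 0→5
i=30 'b': node 5→0 ·f
i=31 'a': node 0→1
i=32 'b': node 1→0 ·f
i=33 'c': node 0→5
i=34 'a': node 5→6
i=35 'a': node 6→7
i=36 'a': node 7→8  ** P1@[33:36]
i=37 'c': node 8→4 ·f  ** P0@[34:37],P2@[36:37]
i=38 'c': node 4→5 ·f
i=39 'a': node 5→6
i=40 'a': node 6→7
i=41 'a': node 7→8  ** P1@[38:41]
i=42 'a': node 8→3 ·f
i=43 'c': node 3→4  ** P0@[40:43],P2@[42:43]
i=44 'a': node 4→6 ·f
i=45 'a': node 6→7
i=46 'c': node 7→9 ·f  ** P2@[45:46]
i=47 'b': node 9→0 ·f
i=48 'c': node 0→5

All matches (sorted): [[3,2],[8,2],[13,0],[13,2],[15,2],[18,1],[19,0],[19,2],[22,1],[24,0],[24,2],[27,1],[36,1],[37,0],[37,2],[41,1],[43,0],[43,2],[46,2]]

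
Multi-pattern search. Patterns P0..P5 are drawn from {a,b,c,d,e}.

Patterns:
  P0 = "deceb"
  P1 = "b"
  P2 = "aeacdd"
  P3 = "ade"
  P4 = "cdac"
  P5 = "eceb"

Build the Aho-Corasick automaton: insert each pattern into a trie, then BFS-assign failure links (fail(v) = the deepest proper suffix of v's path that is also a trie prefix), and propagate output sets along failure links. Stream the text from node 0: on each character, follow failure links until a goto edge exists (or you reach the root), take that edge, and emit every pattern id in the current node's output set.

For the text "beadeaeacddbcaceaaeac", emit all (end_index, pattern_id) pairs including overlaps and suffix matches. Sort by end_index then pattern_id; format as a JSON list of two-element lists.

Build:
Trie nodes:
  0='ε' goto a→7 b→6 c→15 d→1 e→19
  1='d' goto e→2
  2='de' goto c→3
  3='dec' goto e→4
  4='dece' goto b→5
  5='deceb' goto ·  [P0 ends]
  6='b' goto ·  [P1 ends]
  7='a' goto d→13 e→8
  8='ae' goto a→9
  9='aea' goto c→10
  10='aeac' goto d→11
  11='aeacd' goto d→12
  12='aeacdd' goto ·  [P2 ends]
  13='ad' goto e→14
  14='ade' goto ·  [P3 ends]
  15='c' goto d→16
  16='cd' goto a→17
  17='cda' goto c→18
  18='cdac' goto ·  [P4 ends]
  19='e' goto c→20
  20='ec' goto e→21
  21='ece' goto b→22
  22='eceb' goto ·  [P5 ends]

BFS fail/out derivation:
  n1('d'): parent n0 fail=0; on 'd' 0 → fail=0;  out ∅∪∅=∅
  n6('b'): parent n0 fail=0; on 'b' 0 → fail=0;  out {1}∪∅={1}
  n7('a'): parent n0 fail=0; on 'a' 0 → fail=0;  out ∅∪∅=∅
  n15('c'): parent n0 fail=0; on 'c' 0 → fail=0;  out ∅∪∅=∅
  n19('e'): parent n0 fail=0; on 'e' 0 → fail=0;  out ∅∪∅=∅
  n2('de'): parent n1 fail=0; on 'e' 0 → fail=19;  out ∅∪∅=∅
  n8('ae'): parent n7 fail=0; on 'e' 0 → fail=19;  out ∅∪∅=∅
  n13('ad'): parent n7 fail=0; on 'd' 0 → fail=1;  out ∅∪∅=∅
  n16('cd'): parent n15 fail=0; on 'd' 0 → fail=1;  out ∅∪∅=∅
  n20('ec'): parent n19 fail=0; on 'c' 0 → fail=15;  out ∅∪∅=∅
  n3('dec'): parent n2 fail=19; on 'c' 19 → fail=20;  out ∅∪∅=∅
  n9('aea'): parent n8 fail=19; on 'a' 19→0 → fail=7;  out ∅∪∅=∅
  n14('ade'): parent n13 fail=1; on 'e' 1 → fail=2;  out {3}∪∅={3}
  n17('cda'): parent n16 fail=1; on 'a' 1→0 → fail=7;  out ∅∪∅=∅
  n21('ece'): parent n20 fail=15; on 'e' 15→0 → fail=19;  out ∅∪∅=∅
  n4('dece'): parent n3 fail=20; on 'e' 20 → fail=21;  out ∅∪∅=∅
  n10('aeac'): parent n9 fail=7; on 'c' 7→0 → fail=15;  out ∅∪∅=∅
  n18('cdac'): parent n17 fail=7; on 'c' 7→0 → fail=15;  out {4}∪∅={4}
  n22('eceb'): parent n21 fail=19; on 'b' 19→0 → fail=6;  out {5}∪{1}={1,5}
  n5('deceb'): parent n4 fail=21; on 'b' 21 → fail=22;  out {0}∪{1,5}={0,1,5}
  n11('aeacd'): parent n10 fail=15; on 'd' 15 → fail=16;  out ∅∪∅=∅
  n12('aeacdd'): parent n11 fail=16; on 'd' 16→1→0 → fail=1;  out {2}∪∅={2}

Text stream:
i=0 'b': node 0→6  ** P1@[0:0]
i=1 'e': node 6→19 (fail-walked)
i=2 'a': node 19→7 (fail-walked)
i=3 'd': node 7→13
i=4 'e': node 13→14  ** P3@[2:4]
i=5 'a': node 14→7 (fail-walked)
i=6 'e': node 7→8
i=7 'a': node 8→9
i=8 'c': node 9→10
i=9 'd': node 10→11
i=10 'd': node 11→12  ** P2@[5:10]
i=11 'b': node 12→6 (fail-walked)  ** P1@[11:11]
i=12 'c': node 6→15 (fail-walked)
i=13 'a': node 15→7 (fail-walked)
i=14 'c': node 7→15 (fail-walked)
i=15 'e': node 15→19 (fail-walked)
i=16 'a': node 19→7 (fail-walked)
i=17 'a': node 7→7 (fail-walked)
i=18 'e': node 7→8
i=19 'a': node 8→9
i=20 'c': node 9→10

Result: [[0,1],[4,3],[10,2],[11,1]]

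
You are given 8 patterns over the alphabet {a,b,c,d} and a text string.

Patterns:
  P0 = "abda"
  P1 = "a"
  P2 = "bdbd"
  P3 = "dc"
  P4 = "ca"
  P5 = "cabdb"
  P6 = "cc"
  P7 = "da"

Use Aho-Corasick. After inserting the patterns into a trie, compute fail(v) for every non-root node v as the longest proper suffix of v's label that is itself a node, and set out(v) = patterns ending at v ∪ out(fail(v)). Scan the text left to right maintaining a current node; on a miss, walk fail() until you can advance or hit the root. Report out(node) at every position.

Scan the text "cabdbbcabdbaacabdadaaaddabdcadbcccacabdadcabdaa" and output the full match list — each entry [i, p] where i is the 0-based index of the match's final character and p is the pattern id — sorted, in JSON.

Build:
Trie nodes:
  0='ε' goto a→1 b→5 c→11 d→9
  1='a' goto b→2  [P1 ends]
  2='ab' goto d→3
  3='abd' goto a→4
  4='abda' goto ·  [P0 ends]
  5='b' goto d→6
  6='bd' goto b→7
  7='bdb' goto d→8
  8='bdbd' goto ·  [P2 ends]
  9='d' goto a→17 c→10
  10='dc' goto ·  [P3 ends]
  11='c' goto a→12 c→16
  12='ca' goto b→13  [P4 ends]
  13='cab' goto d→14
  14='cabd' goto b→15
  15='cabdb' goto ·  [P5 ends]
  16='cc' goto ·  [P6 ends]
  17='da' goto ·  [P7 ends]

Failure links (BFS by depth):
  n1('a'): parent n0 fail=0; on 'a' 0 → fail=0;  out {1}∪∅={1}
  n5('b'): parent n0 fail=0; on 'b' 0 → fail=0;  out ∅∪∅=∅
  n9('d'): parent n0 fail=0; on 'd' 0 → fail=0;  out ∅∪∅=∅
  n11('c'): parent n0 fail=0; on 'c' 0 → fail=0;  out ∅∪∅=∅
  n2('ab'): parent n1 fail=0; on 'b' 0 → fail=5;  out ∅∪∅=∅
  n6('bd'): parent n5 fail=0; on 'd' 0 → fail=9;  out ∅∪∅=∅
  n10('dc'): parent n9 fail=0; on 'c' 0 → fail=11;  out {3}∪∅={3}
  n12('ca'): parent n11 fail=0; on 'a' 0 → fail=1;  out {4}∪{1}={1,4}
  n16('cc'): parent n11 fail=0; on 'c' 0 → fail=11;  out {6}∪∅={6}
  n17('da'): parent n9 fail=0; on 'a' 0 → fail=1;  out {7}∪{1}={1,7}
  n3('abd'): parent n2 fail=5; on 'd' 5 → fail=6;  out ∅∪∅=∅
  n7('bdb'): parent n6 fail=9; on 'b' 9→0 → fail=5;  out ∅∪∅=∅
  n13('cab'): parent n12 fail=1; on 'b' 1 → fail=2;  out ∅∪∅=∅
  n4('abda'): parent n3 fail=6; on 'a' 6→9 → fail=17;  out {0}∪{1,7}={0,1,7}
  n8('bdbd'): parent n7 fail=5; on 'd' 5 → fail=6;  out {2}∪∅={2}
  n14('cabd'): parent n13 fail=2; on 'd' 2 → fail=3;  out ∅∪∅=∅
  n15('cabdb'): parent n14 fail=3; on 'b' 3→6 → fail=7;  out {5}∪∅={5}

Run:
i=0 'c': node 0→11
i=1 'a': node 11→12  ** P1@[1:1],P4@[0:1]
i=2 'b': node 12→13
i=3 'd': node 13→14
i=4 'b': node 14→15  ** P5@[0:4]
i=5 'b': node 15→5 (fail-walked)
i=6 'c': node 5→11 (fail-walked)
i=7 'a': node 11→12  ** P1@[7:7],P4@[6:7]
i=8 'b': node 12→13
i=9 'd': node 13→14
i=10 'b': node 14→15  ** P5@[6:10]
i=11 'a': node 15→1 (fail-walked)  ** P1@[11:11]
i=12 'a': node 1→1 (fail-walked)  ** P1@[12:12]
i=13 'c': node 1→11 (fail-walked)
i=14 'a': node 11→12  ** P1@[14:14],P4@[13:14]
i=15 'b': node 12→13
i=16 'd': node 13→14
i=17 'a': node 14→4 (fail-walked)  ** P0@[14:17],P1@[17:17],P7@[16:17]
i=18 'd': node 4→9 (fail-walked)
i=19 'a': node 9→17  ** P1@[19:19],P7@[18:19]
i=20 'a': node 17→1 (fail-walked)  ** P1@[20:20]
i=21 'a': node 1→1 (fail-walked)  ** P1@[21:21]
i=22 'd': node 1→9 (fail-walked)
i=23 'd': node 9→9 (fail-walked)
i=24 'a': node 9→17  ** P1@[24:24],P7@[23:24]
i=25 'b': node 17→2 (fail-walked)
i=26 'd': node 2→3
i=27 'c': node 3→10 (fail-walked)  ** P3@[26:27]
i=28 'a': node 10→12 (fail-walked)  ** P1@[28:28],P4@[27:28]
i=29 'd': node 12→9 (fail-walked)
i=30 'b': node 9→5 (fail-walked)
i=31 'c': node 5→11 (fail-walked)
i=32 'c': node 11→16  ** P6@[31:32]
i=33 'c': node 16→16 (fail-walked)  ** P6@[32:33]
i=34 'a': node 16→12 (fail-walked)  ** P1@[34:34],P4@[33:34]
i=35 'c': node 12→11 (fail-walked)
i=36 'a': node 11→12  ** P1@[36:36],P4@[35:36]
i=37 'b': node 12→13
i=38 'd': node 13→14
i=39 'a': node 14→4 (fail-walked)  ** P0@[36:39],P1@[39:39],P7@[38:39]
i=40 'd': node 4→9 (fail-walked)
i=41 'c': node 9→10  ** P3@[40:41]
i=42 'a': node 10→12 (fail-walked)  ** P1@[42:42],P4@[41:42]
i=43 'b': node 12→13
i=44 'd': node 13→14
i=45 'a': node 14→4 (fail-walked)  ** P0@[42:45],P1@[45:45],P7@[44:45]
i=46 'a': node 4→1 (fail-walked)  ** P1@[46:46]

Result: [[1,1],[1,4],[4,5],[7,1],[7,4],[10,5],[11,1],[12,1],[14,1],[14,4],[17,0],[17,1],[17,7],[19,1],[19,7],[20,1],[21,1],[24,1],[24,7],[27,3],[28,1],[28,4],[32,6],[33,6],[34,1],[34,4],[36,1],[36,4],[39,0],[39,1],[39,7],[41,3],[42,1],[42,4],[45,0],[45,1],[45,7],[46,1]]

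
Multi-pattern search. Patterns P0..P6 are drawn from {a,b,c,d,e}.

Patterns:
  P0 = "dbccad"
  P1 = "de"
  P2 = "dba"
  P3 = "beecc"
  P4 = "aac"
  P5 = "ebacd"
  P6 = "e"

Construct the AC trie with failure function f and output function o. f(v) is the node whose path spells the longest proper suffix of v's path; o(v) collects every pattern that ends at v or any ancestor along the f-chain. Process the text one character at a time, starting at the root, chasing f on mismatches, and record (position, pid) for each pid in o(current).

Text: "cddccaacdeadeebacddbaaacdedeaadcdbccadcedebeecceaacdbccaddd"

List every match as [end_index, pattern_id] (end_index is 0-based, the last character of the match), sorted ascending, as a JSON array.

Build automaton:
Trie (insert patterns):
  n0 'ε': a→14 b→9 d→1 e→17
  n1 'd': b→2 e→7
  n2 'db': a→8 c→3
  n3 'dbc': c→4
  n4 'dbcc': a→5
  n5 'dbcca': d→6
  n6 'dbccad': ·  [P0 ends]
  n7 'de': ·  [P1 ends]
  n8 'dba': ·  [P2 ends]
  n9 'b': e→10
  n10 'be': e→11
  n11 'bee': c→12
  n12 'beec': c→13
  n13 'beecc': ·  [P3 ends]
  n14 'a': a→15
  n15 'aa': c→16
  n16 'aac': ·  [P4 ends]
  n17 'e': b→18  [P6 ends]
  n18 'eb': a→19
  n19 'eba': c→20
  n20 'ebac': d→21
  n21 'ebacd': ·  [P5 ends]

BFS fail/out derivation:
  fail(1) 'd': from fail(0)=0 chase 'd': 0 ⇒ 0;  out=∅∪out(0)=∅
  fail(9) 'b': from fail(0)=0 chase 'b': 0 ⇒ 0;  out=∅∪out(0)=∅
  fail(14) 'a': from fail(0)=0 chase 'a': 0 ⇒ 0;  out=∅∪out(0)=∅
  fail(17) 'e': from fail(0)=0 chase 'e': 0 ⇒ 0;  out={6}∪out(0)={6}
  fail(2) 'db': from fail(1)=0 chase 'b': 0 ⇒ 9;  out=∅∪out(9)=∅
  fail(7) 'de': from fail(1)=0 chase 'e': 0 ⇒ 17;  out={1}∪out(17)={1,6}
  fail(10) 'be': from fail(9)=0 chase 'e': 0 ⇒ 17;  out=∅∪out(17)={6}
  fail(15) 'aa': from fail(14)=0 chase 'a': 0 ⇒ 14;  out=∅∪out(14)=∅
  fail(18) 'eb': from fail(17)=0 chase 'b': 0 ⇒ 9;  out=∅∪out(9)=∅
  fail(3) 'dbc': from fail(2)=9 chase 'c': 9→0 ⇒ 0;  out=∅∪out(0)=∅
  fail(8) 'dba': from fail(2)=9 chase 'a': 9→0 ⇒ 14;  out={2}∪out(14)={2}
  fail(11) 'bee': from fail(10)=17 chase 'e': 17→0 ⇒ 17;  out=∅∪out(17)={6}
  fail(16) 'aac': from fail(15)=14 chase 'c': 14→0 ⇒ 0;  out={4}∪out(0)={4}
  fail(19) 'eba': from fail(18)=9 chase 'a': 9→0 ⇒ 14;  out=∅∪out(14)=∅
  fail(4) 'dbcc': from fail(3)=0 chase 'c': 0 ⇒ 0;  out=∅∪out(0)=∅
  fail(12) 'beec': from fail(11)=17 chase 'c': 17→0 ⇒ 0;  out=∅∪out(0)=∅
  fail(20) 'ebac': from fail(19)=14 chase 'c': 14→0 ⇒ 0;  out=∅∪out(0)=∅
  fail(5) 'dbcca': from fail(4)=0 chase 'a': 0 ⇒ 14;  out=∅∪out(14)=∅
  fail(13) 'beecc': from fail(12)=0 chase 'c': 0 ⇒ 0;  out={3}∪out(0)={3}
  fail(21) 'ebacd': from fail(20)=0 chase 'd': 0 ⇒ 1;  out={5}∪out(1)={5}
  fail(6) 'dbccad': from fail(5)=14 chase 'd': 14→0 ⇒ 1;  out={0}∪out(1)={0}

Scan:
i=0 'c': node 0→0
i=1 'd': node 0→1
i=2 'd': node 1→1 (via fail)
i=3 'c': node 1→0 (via fail)
i=4 'c': node 0→0
i=5 'a': node 0→14
i=6 'a': node 14→15
i=7 'c': node 15→16  ** P4@[5:7]
i=8 'd': node 16→1 (via fail)
i=9 'e': node 1→7  ** P1@[8:9],P6@[9:9]
i=10 'a': node 7→14 (via fail)
i=11 'd': node 14→1 (via fail)
i=12 'e': node 1→7  ** P1@[11:12],P6@[12:12]
i=13 'e': node 7→17 (via fail)  ** P6@[13:13]
i=14 'b': node 17→18
i=15 'a': node 18→19
i=16 'c': node 19→20
i=17 'd': node 20→21  ** P5@[13:17]
i=18 'd': node 21→1 (via fail)
i=19 'b': node 1→2
i=20 'a': node 2→8  ** P2@[18:20]
i=21 'a': node 8→15 (via fail)
i=22 'a': node 15→15 (via fail)
i=23 'c': node 15→16  ** P4@[21:23]
i=24 'd': node 16→1 (via fail)
i=25 'e': node 1→7  ** P1@[24:25],P6@[25:25]
i=26 'd': node 7→1 (via fail)
i=27 'e': node 1→7  ** P1@[26:27],P6@[27:27]
i=28 'a': node 7→14 (via fail)
i=29 'a': node 14→15
i=30 'd': node 15→1 (via fail)
i=31 'c': node 1→0 (via fail)
i=32 'd': node 0→1
i=33 'b': node 1→2
i=34 'c': node 2→3
i=35 'c': node 3→4
i=36 'a': node 4→5
i=37 'd': node 5→6  ** P0@[32:37]
i=38 'c': node 6→0 (via fail)
i=39 'e': node 0→17  ** P6@[39:39]
i=40 'd': node 17→1 (via fail)
i=41 'e': node 1→7  ** P1@[40:41],P6@[41:41]
i=42 'b': node 7→18 (via fail)
i=43 'e': node 18→10 (via fail)  ** P6@[43:43]
i=44 'e': node 10→11  ** P6@[44:44]
i=45 'c': node 11→12
i=46 'c': node 12→13  ** P3@[42:46]
i=47 'e': node 13→17 (via fail)  ** P6@[47:47]
i=48 'a': node 17→14 (via fail)
i=49 'a': node 14→15
i=50 'c': node 15→16  ** P4@[48:50]
i=51 'd': node 16→1 (via fail)
i=52 'b': node 1→2
i=53 'c': node 2→3
i=54 'c': node 3→4
i=55 'a': node 4→5
i=56 'd': node 5→6  ** P0@[51:56]
i=57 'd': node 6→1 (via fail)
i=58 'd': node 1→1 (via fail)

All matches (sorted): [[7,4],[9,1],[9,6],[12,1],[12,6],[13,6],[17,5],[20,2],[23,4],[25,1],[25,6],[27,1],[27,6],[37,0],[39,6],[41,1],[41,6],[43,6],[44,6],[46,3],[47,6],[50,4],[56,0]]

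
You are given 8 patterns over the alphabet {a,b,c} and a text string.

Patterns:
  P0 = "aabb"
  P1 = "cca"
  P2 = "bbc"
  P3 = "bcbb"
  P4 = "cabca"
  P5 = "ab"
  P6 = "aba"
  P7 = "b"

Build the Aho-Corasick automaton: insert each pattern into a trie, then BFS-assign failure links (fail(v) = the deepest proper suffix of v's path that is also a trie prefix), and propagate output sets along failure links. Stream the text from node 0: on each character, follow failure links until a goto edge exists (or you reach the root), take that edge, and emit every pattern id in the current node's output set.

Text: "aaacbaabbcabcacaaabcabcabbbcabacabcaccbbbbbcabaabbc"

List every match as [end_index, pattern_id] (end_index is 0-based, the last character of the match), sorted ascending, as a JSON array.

Build:
Trie (insert patterns):
  n0 'ε': a→1 b→8 c→5
  n1 'a': a→2 b→18
  n2 'aa': b→3
  n3 'aab': b→4
  n4 'aabb': ·  [P0 ends]
  n5 'c': a→14 c→6
  n6 'cc': a→7
  n7 'cca': ·  [P1 ends]
  n8 'b': b→9 c→11  [P7 ends]
  n9 'bb': c→10
  n10 'bbc': ·  [P2 ends]
  n11 'bc': b→12
  n12 'bcb': b→13
  n13 'bcbb': ·  [P3 ends]
  n14 'ca': b→15
  n15 'cab': c→16
  n16 'cabc': a→17
  n17 'cabca': ·  [P4 ends]
  n18 'ab': a→19  [P5 ends]
  n19 'aba': ·  [P6 ends]

Failure links (BFS by depth):
  n1('a'): parent n0 fail=0; on 'a' 0 → fail=0;  out ∅∪∅=∅
  n5('c'): parent n0 fail=0; on 'c' 0 → fail=0;  out ∅∪∅=∅
  n8('b'): parent n0 fail=0; on 'b' 0 → fail=0;  out {7}∪∅={7}
  n2('aa'): parent n1 fail=0; on 'a' 0 → fail=1;  out ∅∪∅=∅
  n6('cc'): parent n5 fail=0; on 'c' 0 → fail=5;  out ∅∪∅=∅
  n9('bb'): parent n8 fail=0; on 'b' 0 → fail=8;  out ∅∪{7}={7}
  n11('bc'): parent n8 fail=0; on 'c' 0 → fail=5;  out ∅∪∅=∅
  n14('ca'): parent n5 fail=0; on 'a' 0 → fail=1;  out ∅∪∅=∅
  n18('ab'): parent n1 fail=0; on 'b' 0 → fail=8;  out {5}∪{7}={5,7}
  n3('aab'): parent n2 fail=1; on 'b' 1 → fail=18;  out ∅∪{5,7}={5,7}
  n7('cca'): parent n6 fail=5; on 'a' 5 → fail=14;  out {1}∪∅={1}
  n10('bbc'): parent n9 fail=8; on 'c' 8 → fail=11;  out {2}∪∅={2}
  n12('bcb'): parent n11 fail=5; on 'b' 5→0 → fail=8;  out ∅∪{7}={7}
  n15('cab'): parent n14 fail=1; on 'b' 1 → fail=18;  out ∅∪{5,7}={5,7}
  n19('aba'): parent n18 fail=8; on 'a' 8→0 → fail=1;  out {6}∪∅={6}
  n4('aabb'): parent n3 fail=18; on 'b' 18→8 → fail=9;  out {0}∪{7}={0,7}
  n13('bcbb'): parent n12 fail=8; on 'b' 8 → fail=9;  out {3}∪{7}={3,7}
  n16('cabc'): parent n15 fail=18; on 'c' 18→8 → fail=11;  out ∅∪∅=∅
  n17('cabca'): parent n16 fail=11; on 'a' 11→5 → fail=14;  out {4}∪∅={4}

Scan:
i=0 'a': node 0→1
i=1 'a': node 1→2
i=2 'a': node 2→2 ·f
i=3 'c': node 2→5 ·f
i=4 'b': node 5→8 ·f  → match P7@[4:4]
i=5 'a': node 8→1 ·f
i=6 'a': node 1→2
i=7 'b': node 2→3  → match P5@[6:7],P7@[7:7]
i=8 'b': node 3→4  → match P0@[5:8],P7@[8:8]
i=9 'c': node 4→10 ·f  → match P2@[7:9]
i=10 'a': node 10→14 ·f
i=11 'b': node 14→15  → match P5@[10:11],P7@[11:11]
i=12 'c': node 15→16
i=13 'a': node 16→17  → match P4@[9:13]
i=14 'c': node 17→5 ·f
i=15 'a': node 5→14
i=16 'a': node 14→2 ·f
i=17 'a': node 2→2 ·f
i=18 'b': node 2→3  → match P5@[17:18],P7@[18:18]
i=19 'c': node 3→11 ·f
i=20 'a': node 11→14 ·f
i=21 'b': node 14→15  → match P5@[20:21],P7@[21:21]
i=22 'c': node 15→16
i=23 'a': node 16→17  → match P4@[19:23]
i=24 'b': node 17→15 ·f  → match P5@[23:24],P7@[24:24]
i=25 'b': node 15→9 ·f  → match P7@[25:25]
i=26 'b': node 9→9 ·f  → match P7@[26:26]
i=27 'c': node 9→10  → match P2@[25:27]
i=28 'a': node 10→14 ·f
i=29 'b': node 14→15  → match P5@[28:29],P7@[29:29]
i=30 'a': node 15→19 ·f  → match P6@[28:30]
i=31 'c': node 19→5 ·f
i=32 'a': node 5→14
i=33 'b': node 14→15  → match P5@[32:33],P7@[33:33]
i=34 'c': node 15→16
i=35 'a': node 16→17  → match P4@[31:35]
i=36 'c': node 17→5 ·f
i=37 'c': node 5→6
i=38 'b': node 6→8 ·f  → match P7@[38:38]
i=39 'b': node 8→9  → match P7@[39:39]
i=40 'b': node 9→9 ·f  → match P7@[40:40]
i=41 'b': node 9→9 ·f  → match P7@[41:41]
i=42 'b': node 9→9 ·f  → match P7@[42:42]
i=43 'c': node 9→10  → match P2@[41:43]
i=44 'a': node 10→14 ·f
i=45 'b': node 14→15  → match P5@[44:45],P7@[45:45]
i=46 'a': node 15→19 ·f  → match P6@[44:46]
i=47 'a': node 19→2 ·f
i=48 'b': node 2→3  → match P5@[47:48],P7@[48:48]
i=49 'b': node 3→4  → match P0@[46:49],P7@[49:49]
i=50 'c': node 4→10 ·f  → match P2@[48:50]

All matches (sorted): [[4,7],[7,5],[7,7],[8,0],[8,7],[9,2],[11,5],[11,7],[13,4],[18,5],[18,7],[21,5],[21,7],[23,4],[24,5],[24,7],[25,7],[26,7],[27,2],[29,5],[29,7],[30,6],[33,5],[33,7],[35,4],[38,7],[39,7],[40,7],[41,7],[42,7],[43,2],[45,5],[45,7],[46,6],[48,5],[48,7],[49,0],[49,7],[50,2]]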